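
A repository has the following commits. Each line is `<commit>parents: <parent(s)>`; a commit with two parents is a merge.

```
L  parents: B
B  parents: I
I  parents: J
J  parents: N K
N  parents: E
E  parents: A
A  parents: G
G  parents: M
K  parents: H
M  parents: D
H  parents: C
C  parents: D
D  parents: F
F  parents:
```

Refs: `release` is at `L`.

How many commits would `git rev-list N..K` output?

Reachable from K: {C, D, F, H, K}.
Reachable from N: {A, D, E, F, G, M, N}.
In K's history but not N's: {C, H, K} — 3 commits.

3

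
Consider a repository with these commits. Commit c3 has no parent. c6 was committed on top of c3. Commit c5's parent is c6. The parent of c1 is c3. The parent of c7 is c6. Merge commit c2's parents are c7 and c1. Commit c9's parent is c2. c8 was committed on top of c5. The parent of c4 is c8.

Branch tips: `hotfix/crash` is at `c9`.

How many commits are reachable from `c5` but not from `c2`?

1

Reachable from c5: {c3, c5, c6}.
Reachable from c2: {c1, c2, c3, c6, c7}.
In c5's history but not c2's: {c5} — 1 commit.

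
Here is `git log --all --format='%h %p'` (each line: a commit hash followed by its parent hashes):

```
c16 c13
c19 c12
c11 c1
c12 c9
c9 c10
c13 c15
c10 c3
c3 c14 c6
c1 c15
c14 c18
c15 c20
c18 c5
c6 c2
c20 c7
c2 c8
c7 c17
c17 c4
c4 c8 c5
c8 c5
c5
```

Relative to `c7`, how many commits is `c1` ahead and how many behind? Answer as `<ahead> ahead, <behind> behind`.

3 ahead, 0 behind

Reachable from c1: {c1, c15, c17, c20, c4, c5, c7, c8}.
Reachable from c7: {c17, c4, c5, c7, c8}.
Only in c1's history (ahead): {c1, c15, c20} — 3.
Only in c7's history (behind): {} — 0.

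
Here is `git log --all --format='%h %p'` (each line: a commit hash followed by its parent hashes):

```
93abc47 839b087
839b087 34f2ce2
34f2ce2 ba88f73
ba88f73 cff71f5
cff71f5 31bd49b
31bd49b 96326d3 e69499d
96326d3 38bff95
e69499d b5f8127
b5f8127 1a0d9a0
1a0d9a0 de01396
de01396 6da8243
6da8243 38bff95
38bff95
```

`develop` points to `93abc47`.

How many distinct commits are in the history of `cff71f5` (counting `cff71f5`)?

Walking parent pointers from cff71f5: reachable set = {1a0d9a0, 31bd49b, 38bff95, 6da8243, 96326d3, b5f8127, cff71f5, de01396, e69499d}.
That is 9 commits.

9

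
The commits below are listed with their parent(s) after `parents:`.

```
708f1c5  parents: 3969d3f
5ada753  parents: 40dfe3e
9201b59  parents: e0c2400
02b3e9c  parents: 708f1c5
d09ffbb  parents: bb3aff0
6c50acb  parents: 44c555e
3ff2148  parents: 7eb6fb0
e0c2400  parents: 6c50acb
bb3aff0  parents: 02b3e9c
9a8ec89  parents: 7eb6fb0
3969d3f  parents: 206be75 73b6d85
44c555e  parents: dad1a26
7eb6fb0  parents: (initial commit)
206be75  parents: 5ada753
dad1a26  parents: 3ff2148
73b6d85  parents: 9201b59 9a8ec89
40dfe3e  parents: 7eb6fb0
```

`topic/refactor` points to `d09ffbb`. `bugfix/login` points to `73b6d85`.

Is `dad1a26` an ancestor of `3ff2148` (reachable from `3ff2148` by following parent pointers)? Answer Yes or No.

No

Ancestors of 3ff2148: {3ff2148, 7eb6fb0}.
dad1a26 is not in that set, so it is not an ancestor of 3ff2148.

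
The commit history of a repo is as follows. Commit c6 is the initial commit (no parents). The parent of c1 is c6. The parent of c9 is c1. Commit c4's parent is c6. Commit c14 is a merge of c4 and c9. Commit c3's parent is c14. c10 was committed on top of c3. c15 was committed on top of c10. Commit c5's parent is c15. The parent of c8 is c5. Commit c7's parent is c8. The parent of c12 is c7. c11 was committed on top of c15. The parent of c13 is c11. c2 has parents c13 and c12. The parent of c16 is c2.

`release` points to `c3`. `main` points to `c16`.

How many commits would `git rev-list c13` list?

10

Walking parent pointers from c13: reachable set = {c1, c10, c11, c13, c14, c15, c3, c4, c6, c9}.
That is 10 commits.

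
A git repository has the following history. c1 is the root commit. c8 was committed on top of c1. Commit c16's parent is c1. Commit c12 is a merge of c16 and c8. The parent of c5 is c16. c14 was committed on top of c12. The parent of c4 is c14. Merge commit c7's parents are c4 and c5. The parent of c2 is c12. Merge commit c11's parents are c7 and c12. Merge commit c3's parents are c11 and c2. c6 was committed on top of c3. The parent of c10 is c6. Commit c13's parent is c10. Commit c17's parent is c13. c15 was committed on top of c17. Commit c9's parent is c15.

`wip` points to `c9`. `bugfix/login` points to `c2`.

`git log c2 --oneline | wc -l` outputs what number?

5

Walking parent pointers from c2: reachable set = {c1, c12, c16, c2, c8}.
That is 5 commits.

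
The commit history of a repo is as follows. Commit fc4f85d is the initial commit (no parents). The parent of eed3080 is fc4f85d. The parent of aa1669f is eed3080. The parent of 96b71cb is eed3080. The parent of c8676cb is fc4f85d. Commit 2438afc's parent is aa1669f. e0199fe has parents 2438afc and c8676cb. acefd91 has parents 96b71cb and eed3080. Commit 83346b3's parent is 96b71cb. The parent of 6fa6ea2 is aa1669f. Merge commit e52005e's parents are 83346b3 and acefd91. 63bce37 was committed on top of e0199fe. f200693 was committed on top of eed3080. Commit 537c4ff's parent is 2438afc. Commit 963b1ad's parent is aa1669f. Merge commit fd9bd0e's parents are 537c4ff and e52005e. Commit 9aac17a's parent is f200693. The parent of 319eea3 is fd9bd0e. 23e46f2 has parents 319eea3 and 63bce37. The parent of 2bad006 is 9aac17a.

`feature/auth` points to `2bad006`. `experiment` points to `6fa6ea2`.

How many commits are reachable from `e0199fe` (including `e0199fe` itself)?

6

Walking parent pointers from e0199fe: reachable set = {2438afc, aa1669f, c8676cb, e0199fe, eed3080, fc4f85d}.
That is 6 commits.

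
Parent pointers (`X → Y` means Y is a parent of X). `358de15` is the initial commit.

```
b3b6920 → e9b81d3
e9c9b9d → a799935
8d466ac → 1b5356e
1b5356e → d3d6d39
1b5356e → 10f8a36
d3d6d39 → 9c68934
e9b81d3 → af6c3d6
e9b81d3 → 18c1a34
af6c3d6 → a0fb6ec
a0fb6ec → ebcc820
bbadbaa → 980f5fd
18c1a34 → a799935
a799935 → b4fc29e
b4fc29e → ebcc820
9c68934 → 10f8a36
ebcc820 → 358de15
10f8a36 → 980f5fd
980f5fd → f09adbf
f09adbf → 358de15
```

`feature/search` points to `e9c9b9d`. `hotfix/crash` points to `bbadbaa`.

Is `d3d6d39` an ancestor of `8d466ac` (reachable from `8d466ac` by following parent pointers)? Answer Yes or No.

Yes

Ancestors of 8d466ac (commits reachable by following parents): {10f8a36, 1b5356e, 358de15, 8d466ac, 980f5fd, 9c68934, d3d6d39, f09adbf}.
d3d6d39 is in that set, so it is an ancestor of 8d466ac.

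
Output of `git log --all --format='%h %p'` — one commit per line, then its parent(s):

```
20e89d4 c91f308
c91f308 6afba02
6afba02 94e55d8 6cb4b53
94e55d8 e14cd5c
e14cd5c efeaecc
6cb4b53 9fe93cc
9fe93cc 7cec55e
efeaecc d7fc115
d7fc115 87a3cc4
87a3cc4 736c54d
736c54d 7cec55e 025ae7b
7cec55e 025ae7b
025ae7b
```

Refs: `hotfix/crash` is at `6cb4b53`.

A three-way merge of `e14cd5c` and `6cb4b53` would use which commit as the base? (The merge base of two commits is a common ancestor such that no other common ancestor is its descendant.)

7cec55e

Ancestors of e14cd5c: {025ae7b, 736c54d, 7cec55e, 87a3cc4, d7fc115, e14cd5c, efeaecc}.
Ancestors of 6cb4b53: {025ae7b, 6cb4b53, 7cec55e, 9fe93cc}.
Common ancestors: {025ae7b, 7cec55e}.
Among these, 7cec55e is not an ancestor of any other common ancestor — it is the merge base.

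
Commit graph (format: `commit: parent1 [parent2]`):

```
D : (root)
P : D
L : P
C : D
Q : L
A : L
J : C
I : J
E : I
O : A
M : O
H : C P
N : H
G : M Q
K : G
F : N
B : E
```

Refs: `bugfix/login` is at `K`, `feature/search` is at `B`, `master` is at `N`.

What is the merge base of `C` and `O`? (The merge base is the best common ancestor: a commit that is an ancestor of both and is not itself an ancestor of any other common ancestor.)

Ancestors of C: {C, D}.
Ancestors of O: {A, D, L, O, P}.
Common ancestors: {D}.
The only common ancestor is D, so it is the merge base.

D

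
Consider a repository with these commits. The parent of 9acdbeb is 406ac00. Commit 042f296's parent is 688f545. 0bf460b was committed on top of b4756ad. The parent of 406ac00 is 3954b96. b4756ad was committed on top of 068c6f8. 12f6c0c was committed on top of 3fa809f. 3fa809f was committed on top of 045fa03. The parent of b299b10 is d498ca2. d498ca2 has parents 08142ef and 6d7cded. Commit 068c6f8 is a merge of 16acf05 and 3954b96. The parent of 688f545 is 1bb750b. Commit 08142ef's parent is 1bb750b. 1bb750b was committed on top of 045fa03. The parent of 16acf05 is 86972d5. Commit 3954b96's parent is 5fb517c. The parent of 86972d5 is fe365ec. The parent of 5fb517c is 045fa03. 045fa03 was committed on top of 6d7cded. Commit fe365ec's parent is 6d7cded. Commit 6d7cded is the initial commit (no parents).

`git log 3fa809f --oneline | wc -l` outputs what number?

3

Walking parent pointers from 3fa809f: reachable set = {045fa03, 3fa809f, 6d7cded}.
That is 3 commits.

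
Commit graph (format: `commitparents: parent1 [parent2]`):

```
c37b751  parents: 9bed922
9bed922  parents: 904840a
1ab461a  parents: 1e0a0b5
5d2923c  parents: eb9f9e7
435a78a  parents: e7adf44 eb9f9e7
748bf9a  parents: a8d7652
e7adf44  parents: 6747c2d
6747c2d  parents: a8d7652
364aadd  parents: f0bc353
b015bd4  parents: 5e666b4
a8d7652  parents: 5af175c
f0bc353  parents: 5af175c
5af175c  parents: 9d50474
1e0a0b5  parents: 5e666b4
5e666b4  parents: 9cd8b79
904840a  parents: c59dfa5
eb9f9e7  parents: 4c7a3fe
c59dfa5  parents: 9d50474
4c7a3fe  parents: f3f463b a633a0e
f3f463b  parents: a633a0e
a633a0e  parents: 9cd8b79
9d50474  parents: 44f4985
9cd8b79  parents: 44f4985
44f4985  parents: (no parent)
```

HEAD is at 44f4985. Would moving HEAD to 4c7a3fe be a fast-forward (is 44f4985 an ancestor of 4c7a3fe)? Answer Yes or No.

Yes

A fast-forward from 44f4985 to 4c7a3fe is possible iff 44f4985 is an ancestor of 4c7a3fe.
Ancestors of 4c7a3fe: {44f4985, 4c7a3fe, 9cd8b79, a633a0e, f3f463b}.
44f4985 is among them, so fast-forward is possible.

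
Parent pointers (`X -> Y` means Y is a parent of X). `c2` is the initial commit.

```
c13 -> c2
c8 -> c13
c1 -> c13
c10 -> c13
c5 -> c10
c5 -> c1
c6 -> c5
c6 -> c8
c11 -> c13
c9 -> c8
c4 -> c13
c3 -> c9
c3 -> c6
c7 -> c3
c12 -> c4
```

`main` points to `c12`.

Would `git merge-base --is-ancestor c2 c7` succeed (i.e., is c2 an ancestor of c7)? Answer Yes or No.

Ancestors of c7 (commits reachable by following parents): {c1, c10, c13, c2, c3, c5, c6, c7, c8, c9}.
c2 is in that set, so it is an ancestor of c7.

Yes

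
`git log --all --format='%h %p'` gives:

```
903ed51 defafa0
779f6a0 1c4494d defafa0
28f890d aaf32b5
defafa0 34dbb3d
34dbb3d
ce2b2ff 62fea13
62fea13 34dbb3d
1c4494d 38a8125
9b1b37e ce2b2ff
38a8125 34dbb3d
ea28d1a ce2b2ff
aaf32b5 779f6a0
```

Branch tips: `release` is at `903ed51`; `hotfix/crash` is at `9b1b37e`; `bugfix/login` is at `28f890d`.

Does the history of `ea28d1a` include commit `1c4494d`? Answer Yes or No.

Ancestors of ea28d1a: {34dbb3d, 62fea13, ce2b2ff, ea28d1a}.
1c4494d is not in that set, so it is not an ancestor of ea28d1a.

No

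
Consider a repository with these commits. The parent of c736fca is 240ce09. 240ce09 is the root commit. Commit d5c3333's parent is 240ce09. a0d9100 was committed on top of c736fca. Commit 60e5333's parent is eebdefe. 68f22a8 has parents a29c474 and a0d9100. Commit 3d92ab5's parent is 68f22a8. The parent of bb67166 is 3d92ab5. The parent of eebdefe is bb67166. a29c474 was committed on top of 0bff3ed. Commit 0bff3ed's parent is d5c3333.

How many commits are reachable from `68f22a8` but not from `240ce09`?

6

Reachable from 68f22a8: {0bff3ed, 240ce09, 68f22a8, a0d9100, a29c474, c736fca, d5c3333}.
Reachable from 240ce09: {240ce09}.
In 68f22a8's history but not 240ce09's: {0bff3ed, 68f22a8, a0d9100, a29c474, c736fca, d5c3333} — 6 commits.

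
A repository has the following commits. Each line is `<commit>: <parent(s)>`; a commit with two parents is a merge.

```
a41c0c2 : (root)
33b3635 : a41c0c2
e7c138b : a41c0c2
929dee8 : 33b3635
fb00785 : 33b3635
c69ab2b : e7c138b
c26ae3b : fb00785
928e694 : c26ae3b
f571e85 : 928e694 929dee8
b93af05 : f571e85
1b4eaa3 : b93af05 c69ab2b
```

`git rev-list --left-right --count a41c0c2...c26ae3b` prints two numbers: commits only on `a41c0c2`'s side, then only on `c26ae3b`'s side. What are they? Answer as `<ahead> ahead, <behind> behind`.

0 ahead, 3 behind

Reachable from a41c0c2: {a41c0c2}.
Reachable from c26ae3b: {33b3635, a41c0c2, c26ae3b, fb00785}.
Only in a41c0c2's history (ahead): {} — 0.
Only in c26ae3b's history (behind): {33b3635, c26ae3b, fb00785} — 3.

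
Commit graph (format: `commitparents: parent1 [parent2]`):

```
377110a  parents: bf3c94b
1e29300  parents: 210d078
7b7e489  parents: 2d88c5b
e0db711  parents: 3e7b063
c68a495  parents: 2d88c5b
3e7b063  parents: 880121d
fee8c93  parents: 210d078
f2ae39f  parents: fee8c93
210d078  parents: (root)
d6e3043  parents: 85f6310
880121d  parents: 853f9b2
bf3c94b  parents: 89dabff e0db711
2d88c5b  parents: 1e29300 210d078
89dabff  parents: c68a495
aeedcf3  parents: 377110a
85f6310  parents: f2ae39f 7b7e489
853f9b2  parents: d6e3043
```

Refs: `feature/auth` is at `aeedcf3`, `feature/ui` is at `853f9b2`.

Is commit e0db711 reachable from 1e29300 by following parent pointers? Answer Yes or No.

Ancestors of 1e29300: {1e29300, 210d078}.
e0db711 is not in that set, so it is not an ancestor of 1e29300.

No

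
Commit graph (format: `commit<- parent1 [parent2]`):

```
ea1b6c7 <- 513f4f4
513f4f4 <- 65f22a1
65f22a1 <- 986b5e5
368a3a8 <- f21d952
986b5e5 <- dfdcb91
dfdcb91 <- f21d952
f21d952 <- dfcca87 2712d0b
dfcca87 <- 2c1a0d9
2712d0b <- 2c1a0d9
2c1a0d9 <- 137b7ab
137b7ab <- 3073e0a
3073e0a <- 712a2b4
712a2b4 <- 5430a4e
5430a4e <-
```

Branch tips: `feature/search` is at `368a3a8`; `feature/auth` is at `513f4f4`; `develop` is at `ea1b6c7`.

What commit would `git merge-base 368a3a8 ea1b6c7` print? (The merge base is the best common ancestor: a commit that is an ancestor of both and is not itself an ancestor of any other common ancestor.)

f21d952

Ancestors of 368a3a8: {137b7ab, 2712d0b, 2c1a0d9, 3073e0a, 368a3a8, 5430a4e, 712a2b4, dfcca87, f21d952}.
Ancestors of ea1b6c7: {137b7ab, 2712d0b, 2c1a0d9, 3073e0a, 513f4f4, 5430a4e, 65f22a1, 712a2b4, 986b5e5, dfcca87, dfdcb91, ea1b6c7, f21d952}.
Common ancestors: {137b7ab, 2712d0b, 2c1a0d9, 3073e0a, 5430a4e, 712a2b4, dfcca87, f21d952}.
Among these, f21d952 is not an ancestor of any other common ancestor — it is the merge base.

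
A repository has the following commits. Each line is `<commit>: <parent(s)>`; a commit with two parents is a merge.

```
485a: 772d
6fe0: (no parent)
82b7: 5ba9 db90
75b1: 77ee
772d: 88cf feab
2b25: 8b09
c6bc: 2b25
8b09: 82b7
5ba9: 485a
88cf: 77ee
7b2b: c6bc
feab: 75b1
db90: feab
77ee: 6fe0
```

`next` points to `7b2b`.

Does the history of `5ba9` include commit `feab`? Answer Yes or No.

Yes

Ancestors of 5ba9 (commits reachable by following parents): {485a, 5ba9, 6fe0, 75b1, 772d, 77ee, 88cf, feab}.
feab is in that set, so it is an ancestor of 5ba9.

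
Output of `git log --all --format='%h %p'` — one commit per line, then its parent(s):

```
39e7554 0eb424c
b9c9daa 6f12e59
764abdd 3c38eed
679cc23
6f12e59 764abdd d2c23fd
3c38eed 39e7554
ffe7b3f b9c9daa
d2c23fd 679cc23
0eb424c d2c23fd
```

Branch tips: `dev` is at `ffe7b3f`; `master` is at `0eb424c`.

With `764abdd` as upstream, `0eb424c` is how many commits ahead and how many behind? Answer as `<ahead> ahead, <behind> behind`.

0 ahead, 3 behind

Reachable from 0eb424c: {0eb424c, 679cc23, d2c23fd}.
Reachable from 764abdd: {0eb424c, 39e7554, 3c38eed, 679cc23, 764abdd, d2c23fd}.
Only in 0eb424c's history (ahead): {} — 0.
Only in 764abdd's history (behind): {39e7554, 3c38eed, 764abdd} — 3.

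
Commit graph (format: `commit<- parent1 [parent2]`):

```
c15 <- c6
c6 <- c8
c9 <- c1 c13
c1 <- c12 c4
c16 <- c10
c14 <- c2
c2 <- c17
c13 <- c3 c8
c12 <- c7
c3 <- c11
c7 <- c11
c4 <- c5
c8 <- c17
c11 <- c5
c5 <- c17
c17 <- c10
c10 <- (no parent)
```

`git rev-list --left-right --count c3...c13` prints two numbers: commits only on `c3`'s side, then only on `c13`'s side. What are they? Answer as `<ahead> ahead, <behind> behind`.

0 ahead, 2 behind

Reachable from c3: {c10, c11, c17, c3, c5}.
Reachable from c13: {c10, c11, c13, c17, c3, c5, c8}.
Only in c3's history (ahead): {} — 0.
Only in c13's history (behind): {c13, c8} — 2.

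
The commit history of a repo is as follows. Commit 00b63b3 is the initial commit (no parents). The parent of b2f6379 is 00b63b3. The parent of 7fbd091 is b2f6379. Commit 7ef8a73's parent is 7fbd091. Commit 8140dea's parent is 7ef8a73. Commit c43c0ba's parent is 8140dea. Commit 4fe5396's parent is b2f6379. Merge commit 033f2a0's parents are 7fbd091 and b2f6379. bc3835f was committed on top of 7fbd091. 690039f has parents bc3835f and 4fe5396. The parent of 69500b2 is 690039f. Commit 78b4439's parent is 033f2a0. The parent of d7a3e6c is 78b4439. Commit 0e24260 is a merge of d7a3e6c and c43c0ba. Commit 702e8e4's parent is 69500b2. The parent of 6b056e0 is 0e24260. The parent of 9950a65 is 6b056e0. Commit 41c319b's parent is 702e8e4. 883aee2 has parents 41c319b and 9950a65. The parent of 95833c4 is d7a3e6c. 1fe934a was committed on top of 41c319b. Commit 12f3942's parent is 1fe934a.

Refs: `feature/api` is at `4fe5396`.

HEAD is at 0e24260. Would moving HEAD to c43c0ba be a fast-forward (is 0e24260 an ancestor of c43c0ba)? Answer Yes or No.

No

A fast-forward from 0e24260 to c43c0ba is possible iff 0e24260 is an ancestor of c43c0ba.
Ancestors of c43c0ba: {00b63b3, 7ef8a73, 7fbd091, 8140dea, b2f6379, c43c0ba}.
0e24260 is not among them, so fast-forward is not possible.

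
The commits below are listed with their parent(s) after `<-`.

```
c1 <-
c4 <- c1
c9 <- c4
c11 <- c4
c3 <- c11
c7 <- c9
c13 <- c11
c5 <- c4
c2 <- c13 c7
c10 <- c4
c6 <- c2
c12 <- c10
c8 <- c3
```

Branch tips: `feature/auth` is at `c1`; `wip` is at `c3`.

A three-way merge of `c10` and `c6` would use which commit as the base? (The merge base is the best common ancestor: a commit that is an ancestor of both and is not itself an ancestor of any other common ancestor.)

Ancestors of c10: {c1, c10, c4}.
Ancestors of c6: {c1, c11, c13, c2, c4, c6, c7, c9}.
Common ancestors: {c1, c4}.
Among these, c4 is not an ancestor of any other common ancestor — it is the merge base.

c4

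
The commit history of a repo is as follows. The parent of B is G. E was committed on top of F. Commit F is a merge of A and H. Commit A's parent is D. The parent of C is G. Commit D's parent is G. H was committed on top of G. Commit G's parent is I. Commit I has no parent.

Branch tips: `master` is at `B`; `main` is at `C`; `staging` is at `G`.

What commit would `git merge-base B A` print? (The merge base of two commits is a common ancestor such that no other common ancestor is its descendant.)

G

Ancestors of B: {B, G, I}.
Ancestors of A: {A, D, G, I}.
Common ancestors: {G, I}.
Among these, G is not an ancestor of any other common ancestor — it is the merge base.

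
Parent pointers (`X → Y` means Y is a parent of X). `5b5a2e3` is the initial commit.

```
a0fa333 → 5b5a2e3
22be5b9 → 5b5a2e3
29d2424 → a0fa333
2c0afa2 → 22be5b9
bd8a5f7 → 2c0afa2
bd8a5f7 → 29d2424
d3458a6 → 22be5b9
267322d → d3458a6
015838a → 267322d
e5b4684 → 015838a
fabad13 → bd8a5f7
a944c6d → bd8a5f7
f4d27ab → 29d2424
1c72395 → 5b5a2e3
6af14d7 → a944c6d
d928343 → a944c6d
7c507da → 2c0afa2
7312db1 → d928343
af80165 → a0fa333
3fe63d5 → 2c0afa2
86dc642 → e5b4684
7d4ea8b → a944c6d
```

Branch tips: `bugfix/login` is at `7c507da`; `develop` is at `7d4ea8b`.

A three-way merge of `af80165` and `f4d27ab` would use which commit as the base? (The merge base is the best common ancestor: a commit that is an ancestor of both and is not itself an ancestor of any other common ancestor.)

Ancestors of af80165: {5b5a2e3, a0fa333, af80165}.
Ancestors of f4d27ab: {29d2424, 5b5a2e3, a0fa333, f4d27ab}.
Common ancestors: {5b5a2e3, a0fa333}.
Among these, a0fa333 is not an ancestor of any other common ancestor — it is the merge base.

a0fa333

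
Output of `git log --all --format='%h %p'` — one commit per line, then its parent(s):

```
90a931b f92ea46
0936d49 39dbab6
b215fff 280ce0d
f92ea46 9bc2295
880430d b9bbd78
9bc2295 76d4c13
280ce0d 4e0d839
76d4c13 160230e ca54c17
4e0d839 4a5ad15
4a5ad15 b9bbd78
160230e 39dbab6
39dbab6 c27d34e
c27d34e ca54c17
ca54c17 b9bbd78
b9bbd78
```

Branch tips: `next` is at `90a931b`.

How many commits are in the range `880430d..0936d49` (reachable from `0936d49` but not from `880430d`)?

Reachable from 0936d49: {0936d49, 39dbab6, b9bbd78, c27d34e, ca54c17}.
Reachable from 880430d: {880430d, b9bbd78}.
In 0936d49's history but not 880430d's: {0936d49, 39dbab6, c27d34e, ca54c17} — 4 commits.

4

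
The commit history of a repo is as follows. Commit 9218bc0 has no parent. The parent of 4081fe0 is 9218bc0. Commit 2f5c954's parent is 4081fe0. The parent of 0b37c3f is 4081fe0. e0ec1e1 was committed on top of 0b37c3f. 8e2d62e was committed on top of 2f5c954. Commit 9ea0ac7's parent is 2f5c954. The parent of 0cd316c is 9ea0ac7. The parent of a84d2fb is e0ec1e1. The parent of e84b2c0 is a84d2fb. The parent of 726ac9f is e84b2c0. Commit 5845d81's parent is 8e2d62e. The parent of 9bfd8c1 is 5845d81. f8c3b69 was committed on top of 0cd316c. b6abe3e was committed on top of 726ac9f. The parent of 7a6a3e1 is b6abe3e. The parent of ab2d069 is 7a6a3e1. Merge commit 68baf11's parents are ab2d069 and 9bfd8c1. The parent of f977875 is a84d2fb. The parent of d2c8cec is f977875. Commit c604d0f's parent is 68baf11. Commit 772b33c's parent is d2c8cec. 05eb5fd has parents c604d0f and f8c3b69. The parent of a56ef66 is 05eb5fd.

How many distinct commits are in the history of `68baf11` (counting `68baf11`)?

Walking parent pointers from 68baf11: reachable set = {0b37c3f, 2f5c954, 4081fe0, 5845d81, 68baf11, 726ac9f, 7a6a3e1, 8e2d62e, 9218bc0, 9bfd8c1, a84d2fb, ab2d069, b6abe3e, e0ec1e1, e84b2c0}.
That is 15 commits.

15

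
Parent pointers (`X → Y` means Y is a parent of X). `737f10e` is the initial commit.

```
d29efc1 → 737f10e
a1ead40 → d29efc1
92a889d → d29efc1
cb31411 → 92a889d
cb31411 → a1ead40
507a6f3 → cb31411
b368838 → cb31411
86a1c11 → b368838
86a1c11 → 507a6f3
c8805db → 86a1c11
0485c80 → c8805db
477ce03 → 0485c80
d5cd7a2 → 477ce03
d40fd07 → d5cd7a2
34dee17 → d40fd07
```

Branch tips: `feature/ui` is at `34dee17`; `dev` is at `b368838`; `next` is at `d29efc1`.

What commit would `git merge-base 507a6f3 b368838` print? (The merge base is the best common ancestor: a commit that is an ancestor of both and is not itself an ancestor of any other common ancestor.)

Ancestors of 507a6f3: {507a6f3, 737f10e, 92a889d, a1ead40, cb31411, d29efc1}.
Ancestors of b368838: {737f10e, 92a889d, a1ead40, b368838, cb31411, d29efc1}.
Common ancestors: {737f10e, 92a889d, a1ead40, cb31411, d29efc1}.
Among these, cb31411 is not an ancestor of any other common ancestor — it is the merge base.

cb31411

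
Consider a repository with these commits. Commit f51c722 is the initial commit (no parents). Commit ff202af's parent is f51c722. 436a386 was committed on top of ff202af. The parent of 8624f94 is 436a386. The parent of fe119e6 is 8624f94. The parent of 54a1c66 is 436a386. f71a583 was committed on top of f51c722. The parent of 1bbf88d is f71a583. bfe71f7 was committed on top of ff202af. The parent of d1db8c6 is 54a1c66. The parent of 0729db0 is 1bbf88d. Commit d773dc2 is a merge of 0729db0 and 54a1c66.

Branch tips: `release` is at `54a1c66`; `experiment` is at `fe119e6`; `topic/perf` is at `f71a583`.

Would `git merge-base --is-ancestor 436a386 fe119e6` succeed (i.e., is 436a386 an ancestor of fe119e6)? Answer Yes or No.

Yes

Ancestors of fe119e6 (commits reachable by following parents): {436a386, 8624f94, f51c722, fe119e6, ff202af}.
436a386 is in that set, so it is an ancestor of fe119e6.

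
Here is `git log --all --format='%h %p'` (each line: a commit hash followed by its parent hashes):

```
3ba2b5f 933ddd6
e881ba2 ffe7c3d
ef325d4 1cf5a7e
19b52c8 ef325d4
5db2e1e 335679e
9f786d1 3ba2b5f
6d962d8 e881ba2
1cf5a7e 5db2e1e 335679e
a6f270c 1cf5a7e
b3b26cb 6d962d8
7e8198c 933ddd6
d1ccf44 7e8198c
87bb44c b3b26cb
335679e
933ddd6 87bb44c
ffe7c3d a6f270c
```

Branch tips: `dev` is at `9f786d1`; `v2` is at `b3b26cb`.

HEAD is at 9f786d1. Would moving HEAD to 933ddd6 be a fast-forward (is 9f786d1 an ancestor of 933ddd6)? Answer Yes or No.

No

A fast-forward from 9f786d1 to 933ddd6 is possible iff 9f786d1 is an ancestor of 933ddd6.
Ancestors of 933ddd6: {1cf5a7e, 335679e, 5db2e1e, 6d962d8, 87bb44c, 933ddd6, a6f270c, b3b26cb, e881ba2, ffe7c3d}.
9f786d1 is not among them, so fast-forward is not possible.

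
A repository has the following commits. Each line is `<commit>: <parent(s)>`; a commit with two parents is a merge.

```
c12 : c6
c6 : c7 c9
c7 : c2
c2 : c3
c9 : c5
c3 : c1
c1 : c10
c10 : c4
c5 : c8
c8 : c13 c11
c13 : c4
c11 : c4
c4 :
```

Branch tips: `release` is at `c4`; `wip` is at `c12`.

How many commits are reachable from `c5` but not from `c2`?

4

Reachable from c5: {c11, c13, c4, c5, c8}.
Reachable from c2: {c1, c10, c2, c3, c4}.
In c5's history but not c2's: {c11, c13, c5, c8} — 4 commits.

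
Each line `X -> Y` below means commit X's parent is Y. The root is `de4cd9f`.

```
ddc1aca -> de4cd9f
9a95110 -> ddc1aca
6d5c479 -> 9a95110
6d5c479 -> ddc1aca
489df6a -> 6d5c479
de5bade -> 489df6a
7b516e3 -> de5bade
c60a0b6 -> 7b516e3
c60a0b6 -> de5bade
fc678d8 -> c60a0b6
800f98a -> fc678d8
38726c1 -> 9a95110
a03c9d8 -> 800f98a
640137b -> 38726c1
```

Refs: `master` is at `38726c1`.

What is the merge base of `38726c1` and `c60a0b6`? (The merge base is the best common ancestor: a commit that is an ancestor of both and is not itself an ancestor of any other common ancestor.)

9a95110

Ancestors of 38726c1: {38726c1, 9a95110, ddc1aca, de4cd9f}.
Ancestors of c60a0b6: {489df6a, 6d5c479, 7b516e3, 9a95110, c60a0b6, ddc1aca, de4cd9f, de5bade}.
Common ancestors: {9a95110, ddc1aca, de4cd9f}.
Among these, 9a95110 is not an ancestor of any other common ancestor — it is the merge base.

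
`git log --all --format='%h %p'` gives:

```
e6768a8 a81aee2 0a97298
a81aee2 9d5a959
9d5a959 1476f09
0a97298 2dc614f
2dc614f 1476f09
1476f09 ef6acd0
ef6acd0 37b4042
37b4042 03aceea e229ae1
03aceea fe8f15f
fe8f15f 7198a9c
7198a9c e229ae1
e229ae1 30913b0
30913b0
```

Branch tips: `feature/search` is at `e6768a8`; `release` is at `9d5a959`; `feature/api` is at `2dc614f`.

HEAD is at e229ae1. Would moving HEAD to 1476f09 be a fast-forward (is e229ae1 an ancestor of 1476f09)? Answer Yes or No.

Yes

A fast-forward from e229ae1 to 1476f09 is possible iff e229ae1 is an ancestor of 1476f09.
Ancestors of 1476f09: {03aceea, 1476f09, 30913b0, 37b4042, 7198a9c, e229ae1, ef6acd0, fe8f15f}.
e229ae1 is among them, so fast-forward is possible.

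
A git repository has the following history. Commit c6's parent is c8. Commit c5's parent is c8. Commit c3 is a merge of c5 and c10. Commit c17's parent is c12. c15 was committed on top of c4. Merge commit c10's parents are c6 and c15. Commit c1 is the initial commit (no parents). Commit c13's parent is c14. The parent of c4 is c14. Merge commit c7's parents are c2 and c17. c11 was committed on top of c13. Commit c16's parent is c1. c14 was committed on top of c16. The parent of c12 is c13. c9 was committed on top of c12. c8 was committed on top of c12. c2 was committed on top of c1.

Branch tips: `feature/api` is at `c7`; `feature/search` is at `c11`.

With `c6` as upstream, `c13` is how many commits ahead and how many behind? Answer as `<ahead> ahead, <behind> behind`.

Reachable from c13: {c1, c13, c14, c16}.
Reachable from c6: {c1, c12, c13, c14, c16, c6, c8}.
Only in c13's history (ahead): {} — 0.
Only in c6's history (behind): {c12, c6, c8} — 3.

0 ahead, 3 behind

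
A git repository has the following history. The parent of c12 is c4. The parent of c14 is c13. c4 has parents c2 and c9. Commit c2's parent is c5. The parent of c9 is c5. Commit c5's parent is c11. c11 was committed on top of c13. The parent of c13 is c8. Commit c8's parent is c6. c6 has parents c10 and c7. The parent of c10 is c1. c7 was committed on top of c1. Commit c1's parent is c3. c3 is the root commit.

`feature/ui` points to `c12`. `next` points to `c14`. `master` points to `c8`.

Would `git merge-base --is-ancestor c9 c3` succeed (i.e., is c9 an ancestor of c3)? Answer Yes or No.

Ancestors of c3: {c3}.
c9 is not in that set, so it is not an ancestor of c3.

No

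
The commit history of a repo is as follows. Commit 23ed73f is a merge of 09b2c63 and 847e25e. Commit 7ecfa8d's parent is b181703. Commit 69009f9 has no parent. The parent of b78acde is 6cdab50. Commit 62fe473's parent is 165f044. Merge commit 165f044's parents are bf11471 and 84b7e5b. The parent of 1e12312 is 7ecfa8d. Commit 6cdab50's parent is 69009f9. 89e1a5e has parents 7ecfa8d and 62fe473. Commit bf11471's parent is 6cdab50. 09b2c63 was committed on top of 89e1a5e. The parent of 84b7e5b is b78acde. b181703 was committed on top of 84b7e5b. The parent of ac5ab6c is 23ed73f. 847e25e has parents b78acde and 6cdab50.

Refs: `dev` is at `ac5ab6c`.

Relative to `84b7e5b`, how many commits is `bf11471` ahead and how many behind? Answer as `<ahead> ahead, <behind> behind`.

1 ahead, 2 behind

Reachable from bf11471: {69009f9, 6cdab50, bf11471}.
Reachable from 84b7e5b: {69009f9, 6cdab50, 84b7e5b, b78acde}.
Only in bf11471's history (ahead): {bf11471} — 1.
Only in 84b7e5b's history (behind): {84b7e5b, b78acde} — 2.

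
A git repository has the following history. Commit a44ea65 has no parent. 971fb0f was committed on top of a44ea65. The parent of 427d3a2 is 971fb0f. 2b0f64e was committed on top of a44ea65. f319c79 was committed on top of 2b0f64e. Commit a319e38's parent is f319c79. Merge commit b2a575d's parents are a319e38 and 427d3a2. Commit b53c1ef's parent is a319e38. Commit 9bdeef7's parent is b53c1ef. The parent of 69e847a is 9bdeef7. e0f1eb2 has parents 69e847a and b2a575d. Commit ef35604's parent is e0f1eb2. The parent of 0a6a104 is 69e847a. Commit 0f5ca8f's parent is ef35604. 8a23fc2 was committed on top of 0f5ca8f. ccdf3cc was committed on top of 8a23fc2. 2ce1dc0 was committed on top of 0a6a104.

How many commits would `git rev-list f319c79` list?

Walking parent pointers from f319c79: reachable set = {2b0f64e, a44ea65, f319c79}.
That is 3 commits.

3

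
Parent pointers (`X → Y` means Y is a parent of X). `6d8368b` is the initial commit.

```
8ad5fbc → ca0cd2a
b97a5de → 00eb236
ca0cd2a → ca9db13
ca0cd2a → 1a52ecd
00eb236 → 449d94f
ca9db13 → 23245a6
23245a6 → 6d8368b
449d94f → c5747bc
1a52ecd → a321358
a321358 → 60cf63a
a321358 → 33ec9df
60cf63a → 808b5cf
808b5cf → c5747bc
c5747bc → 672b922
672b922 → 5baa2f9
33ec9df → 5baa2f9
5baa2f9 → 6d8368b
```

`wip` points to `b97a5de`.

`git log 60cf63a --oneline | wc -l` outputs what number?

Walking parent pointers from 60cf63a: reachable set = {5baa2f9, 60cf63a, 672b922, 6d8368b, 808b5cf, c5747bc}.
That is 6 commits.

6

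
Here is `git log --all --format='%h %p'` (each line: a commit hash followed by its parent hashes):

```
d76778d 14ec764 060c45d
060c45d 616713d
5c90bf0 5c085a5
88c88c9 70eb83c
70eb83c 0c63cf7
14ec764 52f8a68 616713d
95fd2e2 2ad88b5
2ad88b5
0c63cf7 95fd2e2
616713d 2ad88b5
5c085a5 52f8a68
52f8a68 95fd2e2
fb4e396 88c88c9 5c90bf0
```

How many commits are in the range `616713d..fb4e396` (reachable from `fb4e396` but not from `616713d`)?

8

Reachable from fb4e396: {0c63cf7, 2ad88b5, 52f8a68, 5c085a5, 5c90bf0, 70eb83c, 88c88c9, 95fd2e2, fb4e396}.
Reachable from 616713d: {2ad88b5, 616713d}.
In fb4e396's history but not 616713d's: {0c63cf7, 52f8a68, 5c085a5, 5c90bf0, 70eb83c, 88c88c9, 95fd2e2, fb4e396} — 8 commits.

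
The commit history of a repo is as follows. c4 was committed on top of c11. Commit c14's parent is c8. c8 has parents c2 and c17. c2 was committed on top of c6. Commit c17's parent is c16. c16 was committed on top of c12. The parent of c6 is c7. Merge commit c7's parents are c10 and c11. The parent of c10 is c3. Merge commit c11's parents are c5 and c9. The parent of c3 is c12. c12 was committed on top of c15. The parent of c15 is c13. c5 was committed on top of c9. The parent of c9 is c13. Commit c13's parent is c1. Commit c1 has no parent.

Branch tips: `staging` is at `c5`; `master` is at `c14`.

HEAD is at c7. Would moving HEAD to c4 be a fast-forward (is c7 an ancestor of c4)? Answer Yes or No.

A fast-forward from c7 to c4 is possible iff c7 is an ancestor of c4.
Ancestors of c4: {c1, c11, c13, c4, c5, c9}.
c7 is not among them, so fast-forward is not possible.

No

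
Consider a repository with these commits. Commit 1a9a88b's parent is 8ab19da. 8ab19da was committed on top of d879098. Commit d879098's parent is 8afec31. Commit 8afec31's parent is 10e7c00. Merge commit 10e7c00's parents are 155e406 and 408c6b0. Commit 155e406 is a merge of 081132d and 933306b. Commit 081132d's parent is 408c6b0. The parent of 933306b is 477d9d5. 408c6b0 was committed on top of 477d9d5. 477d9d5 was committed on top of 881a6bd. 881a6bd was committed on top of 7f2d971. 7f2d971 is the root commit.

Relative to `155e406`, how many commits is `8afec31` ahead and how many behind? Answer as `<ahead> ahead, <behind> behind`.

Reachable from 8afec31: {081132d, 10e7c00, 155e406, 408c6b0, 477d9d5, 7f2d971, 881a6bd, 8afec31, 933306b}.
Reachable from 155e406: {081132d, 155e406, 408c6b0, 477d9d5, 7f2d971, 881a6bd, 933306b}.
Only in 8afec31's history (ahead): {10e7c00, 8afec31} — 2.
Only in 155e406's history (behind): {} — 0.

2 ahead, 0 behind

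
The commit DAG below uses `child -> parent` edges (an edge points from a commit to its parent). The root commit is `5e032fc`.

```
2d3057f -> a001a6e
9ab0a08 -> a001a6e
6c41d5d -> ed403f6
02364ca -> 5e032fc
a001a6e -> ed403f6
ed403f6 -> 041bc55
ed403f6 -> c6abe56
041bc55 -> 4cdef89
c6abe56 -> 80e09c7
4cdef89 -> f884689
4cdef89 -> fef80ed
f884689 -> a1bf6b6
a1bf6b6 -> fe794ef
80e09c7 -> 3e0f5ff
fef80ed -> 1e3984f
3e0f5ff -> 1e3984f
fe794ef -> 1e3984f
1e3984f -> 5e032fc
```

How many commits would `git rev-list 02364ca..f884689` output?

Reachable from f884689: {1e3984f, 5e032fc, a1bf6b6, f884689, fe794ef}.
Reachable from 02364ca: {02364ca, 5e032fc}.
In f884689's history but not 02364ca's: {1e3984f, a1bf6b6, f884689, fe794ef} — 4 commits.

4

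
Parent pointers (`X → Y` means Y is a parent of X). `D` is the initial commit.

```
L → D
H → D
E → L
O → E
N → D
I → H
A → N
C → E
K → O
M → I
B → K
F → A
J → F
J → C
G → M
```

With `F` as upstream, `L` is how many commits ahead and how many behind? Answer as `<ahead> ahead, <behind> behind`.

Reachable from L: {D, L}.
Reachable from F: {A, D, F, N}.
Only in L's history (ahead): {L} — 1.
Only in F's history (behind): {A, F, N} — 3.

1 ahead, 3 behind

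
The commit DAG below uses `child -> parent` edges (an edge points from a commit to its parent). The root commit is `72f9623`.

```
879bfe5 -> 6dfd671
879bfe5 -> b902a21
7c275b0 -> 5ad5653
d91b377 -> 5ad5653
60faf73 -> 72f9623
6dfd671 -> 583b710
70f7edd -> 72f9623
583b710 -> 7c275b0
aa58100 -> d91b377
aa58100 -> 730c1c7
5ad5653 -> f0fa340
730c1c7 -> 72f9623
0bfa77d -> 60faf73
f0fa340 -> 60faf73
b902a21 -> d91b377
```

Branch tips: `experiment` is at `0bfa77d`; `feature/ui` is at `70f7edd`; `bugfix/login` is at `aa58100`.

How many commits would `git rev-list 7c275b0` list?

5

Walking parent pointers from 7c275b0: reachable set = {5ad5653, 60faf73, 72f9623, 7c275b0, f0fa340}.
That is 5 commits.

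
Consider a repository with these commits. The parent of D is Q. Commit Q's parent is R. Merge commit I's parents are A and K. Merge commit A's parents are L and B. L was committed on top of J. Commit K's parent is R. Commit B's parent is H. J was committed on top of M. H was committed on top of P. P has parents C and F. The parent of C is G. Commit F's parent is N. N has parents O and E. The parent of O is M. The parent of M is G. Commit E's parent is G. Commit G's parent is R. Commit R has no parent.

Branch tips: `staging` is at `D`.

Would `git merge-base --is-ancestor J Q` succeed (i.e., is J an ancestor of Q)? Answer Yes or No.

Ancestors of Q: {Q, R}.
J is not in that set, so it is not an ancestor of Q.

No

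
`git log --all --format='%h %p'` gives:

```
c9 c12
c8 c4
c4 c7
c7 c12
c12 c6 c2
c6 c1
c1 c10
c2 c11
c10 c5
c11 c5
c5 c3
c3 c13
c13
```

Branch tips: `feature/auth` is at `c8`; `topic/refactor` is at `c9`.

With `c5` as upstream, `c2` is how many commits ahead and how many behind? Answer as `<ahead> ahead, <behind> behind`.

Reachable from c2: {c11, c13, c2, c3, c5}.
Reachable from c5: {c13, c3, c5}.
Only in c2's history (ahead): {c11, c2} — 2.
Only in c5's history (behind): {} — 0.

2 ahead, 0 behind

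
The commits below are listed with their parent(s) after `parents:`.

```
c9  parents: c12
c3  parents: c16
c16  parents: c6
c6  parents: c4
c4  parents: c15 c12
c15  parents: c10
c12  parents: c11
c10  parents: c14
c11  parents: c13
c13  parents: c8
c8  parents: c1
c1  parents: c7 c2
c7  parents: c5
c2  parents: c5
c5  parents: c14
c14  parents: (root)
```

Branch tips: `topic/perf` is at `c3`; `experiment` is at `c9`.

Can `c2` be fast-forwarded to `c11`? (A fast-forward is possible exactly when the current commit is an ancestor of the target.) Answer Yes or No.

Yes

A fast-forward from c2 to c11 is possible iff c2 is an ancestor of c11.
Ancestors of c11: {c1, c11, c13, c14, c2, c5, c7, c8}.
c2 is among them, so fast-forward is possible.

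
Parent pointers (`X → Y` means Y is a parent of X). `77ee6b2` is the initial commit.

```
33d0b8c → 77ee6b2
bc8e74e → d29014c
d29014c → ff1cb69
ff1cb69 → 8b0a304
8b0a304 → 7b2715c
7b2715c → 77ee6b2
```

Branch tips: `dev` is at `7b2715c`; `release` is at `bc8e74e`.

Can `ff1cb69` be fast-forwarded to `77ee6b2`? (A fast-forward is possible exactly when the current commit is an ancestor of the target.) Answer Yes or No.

A fast-forward from ff1cb69 to 77ee6b2 is possible iff ff1cb69 is an ancestor of 77ee6b2.
Ancestors of 77ee6b2: {77ee6b2}.
ff1cb69 is not among them, so fast-forward is not possible.

No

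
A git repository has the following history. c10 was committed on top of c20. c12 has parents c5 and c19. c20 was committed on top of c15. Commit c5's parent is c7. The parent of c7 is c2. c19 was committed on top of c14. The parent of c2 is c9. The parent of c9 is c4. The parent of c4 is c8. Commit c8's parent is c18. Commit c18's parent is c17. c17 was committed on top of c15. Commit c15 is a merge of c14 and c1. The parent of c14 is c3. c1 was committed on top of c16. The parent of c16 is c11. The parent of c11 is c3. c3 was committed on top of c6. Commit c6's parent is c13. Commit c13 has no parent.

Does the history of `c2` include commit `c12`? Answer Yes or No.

No

Ancestors of c2: {c1, c11, c13, c14, c15, c16, c17, c18, c2, c3, c4, c6, c8, c9}.
c12 is not in that set, so it is not an ancestor of c2.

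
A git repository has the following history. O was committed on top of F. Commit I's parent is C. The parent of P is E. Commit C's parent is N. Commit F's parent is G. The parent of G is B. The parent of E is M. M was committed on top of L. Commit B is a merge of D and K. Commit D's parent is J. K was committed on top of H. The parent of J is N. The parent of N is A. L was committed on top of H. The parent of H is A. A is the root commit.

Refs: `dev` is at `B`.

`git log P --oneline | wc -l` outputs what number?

Walking parent pointers from P: reachable set = {A, E, H, L, M, P}.
That is 6 commits.

6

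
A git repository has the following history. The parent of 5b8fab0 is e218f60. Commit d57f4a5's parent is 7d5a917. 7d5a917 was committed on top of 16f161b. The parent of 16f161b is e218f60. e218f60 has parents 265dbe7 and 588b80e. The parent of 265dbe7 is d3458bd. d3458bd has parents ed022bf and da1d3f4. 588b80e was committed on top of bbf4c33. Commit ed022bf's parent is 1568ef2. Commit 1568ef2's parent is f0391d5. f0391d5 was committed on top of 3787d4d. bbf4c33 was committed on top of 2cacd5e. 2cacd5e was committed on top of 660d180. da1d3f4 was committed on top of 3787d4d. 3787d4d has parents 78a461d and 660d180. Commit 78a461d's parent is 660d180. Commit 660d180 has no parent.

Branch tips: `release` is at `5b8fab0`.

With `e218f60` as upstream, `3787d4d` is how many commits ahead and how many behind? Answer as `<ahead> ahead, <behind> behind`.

0 ahead, 10 behind

Reachable from 3787d4d: {3787d4d, 660d180, 78a461d}.
Reachable from e218f60: {1568ef2, 265dbe7, 2cacd5e, 3787d4d, 588b80e, 660d180, 78a461d, bbf4c33, d3458bd, da1d3f4, e218f60, ed022bf, f0391d5}.
Only in 3787d4d's history (ahead): {} — 0.
Only in e218f60's history (behind): {1568ef2, 265dbe7, 2cacd5e, 588b80e, bbf4c33, d3458bd, da1d3f4, e218f60, ed022bf, f0391d5} — 10.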